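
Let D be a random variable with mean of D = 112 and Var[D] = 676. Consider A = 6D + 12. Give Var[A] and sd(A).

Var[A] = 24336, sd(A) = 156

A = 6D + 12 is linear with a = 6, b = 12.
Var[A] = a²·Var[D] = 6²·676 = 24336 (the additive constant 12 does not affect variance).
sd(D) = √676 = 26.
sd(A) = |a|·sd(D) = |6|·26 = 156.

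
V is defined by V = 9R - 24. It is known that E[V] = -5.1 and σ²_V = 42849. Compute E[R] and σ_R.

E[R] = 2.1, σ_R = 23

From V = 9R - 24: E[V] = a·E[R] + b, so E[R] = (E[V] − b)/a = (-5.1 − (-24))/9 = 2.1.
σ_V = √42849 = 207.
σ_V = |a|·σ_R, so σ_R = 207/|9| = 23.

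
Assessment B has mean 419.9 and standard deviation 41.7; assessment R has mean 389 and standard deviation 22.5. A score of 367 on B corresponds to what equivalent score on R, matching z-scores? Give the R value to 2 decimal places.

R = 360.46

z = (367 − 419.9)/41.7 ≈ -1.2686.
R = 389 + z·22.5 = 389 + (367 − 419.9)·22.5/41.7 ≈ 360.46.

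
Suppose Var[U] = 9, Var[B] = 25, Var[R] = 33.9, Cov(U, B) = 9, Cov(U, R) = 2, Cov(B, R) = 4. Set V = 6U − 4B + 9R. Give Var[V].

Var[V] = a²·Var[U] + b²·Var[B] + c²·Var[R] + 2ab·Cov(U, B) + 2ac·Cov(U, R) + 2bc·Cov(B, R), with a = 6, b = -4, c = 9.
= 324 + 400 + 2745.9 + (-432) + 216 + (-288)
= 2965.9.

Var[V] = 2965.9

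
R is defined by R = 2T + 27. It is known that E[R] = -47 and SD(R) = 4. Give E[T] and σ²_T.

From R = 2T + 27: E[R] = a·E[T] + b, so E[T] = (E[R] − b)/a = (-47 − 27)/2 = -37.
σ²_R = 4² = 16.
σ²_R = a²·σ²_T, so σ²_T = 16/2² = 4.

E[T] = -37, σ²_T = 4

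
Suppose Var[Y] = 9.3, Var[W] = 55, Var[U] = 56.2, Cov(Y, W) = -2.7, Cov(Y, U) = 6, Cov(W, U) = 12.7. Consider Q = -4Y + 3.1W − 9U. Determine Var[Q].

Var[Q] = 5019.85

Var[Q] = a²·Var[Y] + b²·Var[W] + c²·Var[U] + 2ab·Cov(Y, W) + 2ac·Cov(Y, U) + 2bc·Cov(W, U), with a = -4, b = 3.1, c = -9.
= 148.8 + 528.55 + 4552.2 + 66.96 + 432 + (-708.66)
= 5019.85.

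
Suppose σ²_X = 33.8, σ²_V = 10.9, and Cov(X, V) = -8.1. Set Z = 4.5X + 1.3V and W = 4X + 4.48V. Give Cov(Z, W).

By bilinearity, Cov(Z, W) = ac·σ²_X + bd·σ²_V + (ad+bc)·Cov(X, V), with a=4.5, b=1.3, c=4, d=4.48.
ac·σ²_X = 4.5·4·33.8 = 608.4
bd·σ²_V = 1.3·4.48·10.9 = 63.4816
(ad+bc)·Cov(X, V) = (25.36)·(-8.1) = -205.416
Cov(Z, W) = 608.4 + 63.4816 + (-205.416) = 466.4656.

Cov(Z, W) = 466.4656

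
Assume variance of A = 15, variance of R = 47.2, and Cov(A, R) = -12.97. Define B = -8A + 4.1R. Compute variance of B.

variance of B = a²·variance of A + b²·variance of R + 2ab·Cov(A, R) with a = -8, b = 4.1.
= (-8)²·15 + 4.1²·47.2 + 2·(-8)·4.1·(-12.97)
= 960 + 793.432 + 850.832 = 2604.264.

variance of B = 2604.264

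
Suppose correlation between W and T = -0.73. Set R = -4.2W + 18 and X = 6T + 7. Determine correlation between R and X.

Linear rescalings preserve |correlation|; the slopes -4.2 and 6 have opposite signs, so the correlation flips sign: correlation between R and X = −correlation between W and T = 0.73.

correlation between R and X = 0.73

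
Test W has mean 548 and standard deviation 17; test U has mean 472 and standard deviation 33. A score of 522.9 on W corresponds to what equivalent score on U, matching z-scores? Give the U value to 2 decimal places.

U = 423.28

z = (522.9 − 548)/17 ≈ -1.4765.
U = 472 + z·33 = 472 + (522.9 − 548)·33/17 ≈ 423.28.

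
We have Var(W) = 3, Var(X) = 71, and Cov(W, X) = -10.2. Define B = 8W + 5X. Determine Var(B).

Var(B) = a²·Var(W) + b²·Var(X) + 2ab·Cov(W, X) with a = 8, b = 5.
= 8²·3 + 5²·71 + 2·8·5·(-10.2)
= 192 + 1775 + (-816) = 1151.

Var(B) = 1151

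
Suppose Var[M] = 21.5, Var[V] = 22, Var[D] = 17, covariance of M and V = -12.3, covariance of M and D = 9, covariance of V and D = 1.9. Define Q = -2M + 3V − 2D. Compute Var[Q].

Var[Q] = a²·Var[M] + b²·Var[V] + c²·Var[D] + 2ab·covariance of M and V + 2ac·covariance of M and D + 2bc·covariance of V and D, with a = -2, b = 3, c = -2.
= 86 + 198 + 68 + 147.6 + 72 + (-22.8)
= 548.8.

Var[Q] = 548.8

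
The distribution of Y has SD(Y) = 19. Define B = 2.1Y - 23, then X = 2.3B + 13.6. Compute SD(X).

SD(X) = 91.77

SD(B) = |2.1|·19 = 39.9.
SD(X) = |2.3|·39.9 = 91.77.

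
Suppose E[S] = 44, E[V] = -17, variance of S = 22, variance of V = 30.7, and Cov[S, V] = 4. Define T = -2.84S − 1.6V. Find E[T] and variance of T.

E[T] = -97.76, variance of T = 292.3872

E[T] = (-2.84)·E[S] + (-1.6)·E[V] = (-2.84)·44 + (-1.6)·(-17) = -97.76.
variance of T = a²·variance of S + b²·variance of V + 2ab·Cov[S, V] with a = -2.84, b = -1.6.
= (-2.84)²·22 + (-1.6)²·30.7 + 2·(-2.84)·(-1.6)·4
= 177.4432 + 78.592 + 36.352 = 292.3872.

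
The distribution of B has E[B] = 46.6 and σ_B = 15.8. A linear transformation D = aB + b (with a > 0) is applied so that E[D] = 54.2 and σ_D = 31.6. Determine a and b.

a = 2, b = -39

σ_D = a·σ_B (a > 0), so a = 31.6/15.8 = 2.
E[D] = a·E[B] + b, so b = 54.2 − 2·46.6 = -39.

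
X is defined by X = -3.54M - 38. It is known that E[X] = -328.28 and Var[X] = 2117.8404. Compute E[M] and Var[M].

E[M] = 82, Var[M] = 169

From X = -3.54M - 38: E[X] = a·E[M] + b, so E[M] = (E[X] − b)/a = (-328.28 − (-38))/(-3.54) = 82.
Var[X] = a²·Var[M], so Var[M] = 2117.8404/(-3.54)² = 169.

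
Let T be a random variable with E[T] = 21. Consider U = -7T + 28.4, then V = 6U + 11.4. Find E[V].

E[V] = -700.2

E[U] = (-7)·21 + 28.4 = -118.6.
E[V] = 6·(-118.6) + 11.4 = -700.2.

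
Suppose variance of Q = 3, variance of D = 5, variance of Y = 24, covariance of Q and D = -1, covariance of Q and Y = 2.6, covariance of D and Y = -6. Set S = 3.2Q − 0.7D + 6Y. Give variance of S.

variance of S = 1051.89

variance of S = a²·variance of Q + b²·variance of D + c²·variance of Y + 2ab·covariance of Q and D + 2ac·covariance of Q and Y + 2bc·covariance of D and Y, with a = 3.2, b = -0.7, c = 6.
= 30.72 + 2.45 + 864 + 4.48 + 99.84 + 50.4
= 1051.89.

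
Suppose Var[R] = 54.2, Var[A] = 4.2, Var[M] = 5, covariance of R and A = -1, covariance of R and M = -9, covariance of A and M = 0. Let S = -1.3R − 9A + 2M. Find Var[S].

Var[S] = 475.198

Var[S] = a²·Var[R] + b²·Var[A] + c²·Var[M] + 2ab·covariance of R and A + 2ac·covariance of R and M + 2bc·covariance of A and M, with a = -1.3, b = -9, c = 2.
= 91.598 + 340.2 + 20 + (-23.4) + 46.8 + 0
= 475.198.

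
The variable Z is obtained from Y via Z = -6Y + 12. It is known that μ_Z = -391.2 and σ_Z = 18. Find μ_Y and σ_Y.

μ_Y = 67.2, σ_Y = 3

From Z = -6Y + 12: μ_Z = a·μ_Y + b, so μ_Y = (μ_Z − b)/a = (-391.2 − 12)/(-6) = 67.2.
σ_Z = |a|·σ_Y, so σ_Y = 18/|-6| = 3.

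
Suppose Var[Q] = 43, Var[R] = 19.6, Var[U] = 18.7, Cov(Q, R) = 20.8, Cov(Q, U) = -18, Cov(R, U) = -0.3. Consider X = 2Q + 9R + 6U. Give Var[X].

Var[X] = 2717.2

Var[X] = a²·Var[Q] + b²·Var[R] + c²·Var[U] + 2ab·Cov(Q, R) + 2ac·Cov(Q, U) + 2bc·Cov(R, U), with a = 2, b = 9, c = 6.
= 172 + 1587.6 + 673.2 + 748.8 + (-432) + (-32.4)
= 2717.2.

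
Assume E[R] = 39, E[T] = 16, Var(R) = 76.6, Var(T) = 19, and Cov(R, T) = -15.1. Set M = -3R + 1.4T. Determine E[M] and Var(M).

E[M] = -94.6, Var(M) = 853.48

E[M] = (-3)·E[R] + 1.4·E[T] = (-3)·39 + 1.4·16 = -94.6.
Var(M) = a²·Var(R) + b²·Var(T) + 2ab·Cov(R, T) with a = -3, b = 1.4.
= (-3)²·76.6 + 1.4²·19 + 2·(-3)·1.4·(-15.1)
= 689.4 + 37.24 + 126.84 = 853.48.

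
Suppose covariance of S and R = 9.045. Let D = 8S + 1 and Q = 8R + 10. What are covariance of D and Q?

covariance of D and Q = 578.88

covariance of D and Q = a·c·covariance of S and R = 8·8·9.045 = 578.88. Additive constants drop out.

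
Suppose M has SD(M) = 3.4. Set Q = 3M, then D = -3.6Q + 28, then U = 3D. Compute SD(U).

SD(U) = 110.16

SD(Q) = |3|·3.4 = 10.2.
SD(D) = |-3.6|·10.2 = 36.72.
SD(U) = |3|·36.72 = 110.16.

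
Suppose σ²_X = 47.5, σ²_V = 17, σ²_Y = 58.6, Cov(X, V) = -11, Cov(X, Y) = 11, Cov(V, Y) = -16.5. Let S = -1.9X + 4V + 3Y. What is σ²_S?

σ²_S = 616.675

σ²_S = a²·σ²_X + b²·σ²_V + c²·σ²_Y + 2ab·Cov(X, V) + 2ac·Cov(X, Y) + 2bc·Cov(V, Y), with a = -1.9, b = 4, c = 3.
= 171.475 + 272 + 527.4 + 167.2 + (-125.4) + (-396)
= 616.675.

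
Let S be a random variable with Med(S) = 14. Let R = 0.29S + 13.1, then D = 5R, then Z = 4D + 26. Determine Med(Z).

Med(Z) = 369.2

Med(R) = 0.29·14 + 13.1 = 17.16.
Med(D) = 5·17.16 = 85.8.
Med(Z) = 4·85.8 + 26 = 369.2.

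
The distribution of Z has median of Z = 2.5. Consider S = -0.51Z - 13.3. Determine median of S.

median of S = -14.575

A linear map preserves order up to sign, so median of S = a·median of Z + b = (-0.51)·2.5 + (-13.3) = -14.575.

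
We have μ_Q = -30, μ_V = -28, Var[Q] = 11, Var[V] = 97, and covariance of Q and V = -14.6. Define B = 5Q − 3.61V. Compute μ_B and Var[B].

μ_B = -48.92, Var[B] = 2066.1737

μ_B = 5·μ_Q + (-3.61)·μ_V = 5·(-30) + (-3.61)·(-28) = -48.92.
Var[B] = a²·Var[Q] + b²·Var[V] + 2ab·covariance of Q and V with a = 5, b = -3.61.
= 5²·11 + (-3.61)²·97 + 2·5·(-3.61)·(-14.6)
= 275 + 1264.1137 + 527.06 = 2066.1737.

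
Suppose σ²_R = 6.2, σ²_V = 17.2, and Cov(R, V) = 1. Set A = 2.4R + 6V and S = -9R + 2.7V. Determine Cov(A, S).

Cov(A, S) = 97.2

By bilinearity, Cov(A, S) = ac·σ²_R + bd·σ²_V + (ad+bc)·Cov(R, V), with a=2.4, b=6, c=-9, d=2.7.
ac·σ²_R = 2.4·(-9)·6.2 = -133.92
bd·σ²_V = 6·2.7·17.2 = 278.64
(ad+bc)·Cov(R, V) = (-47.52)·1 = -47.52
Cov(A, S) = -133.92 + 278.64 + (-47.52) = 97.2.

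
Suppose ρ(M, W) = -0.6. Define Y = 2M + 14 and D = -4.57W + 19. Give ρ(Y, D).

ρ(Y, D) = 0.6

Linear rescalings preserve |correlation|; the slopes 2 and -4.57 have opposite signs, so the correlation flips sign: ρ(Y, D) = −ρ(M, W) = 0.6.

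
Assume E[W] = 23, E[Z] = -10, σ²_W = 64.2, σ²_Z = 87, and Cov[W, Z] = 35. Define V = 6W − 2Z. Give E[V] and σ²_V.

E[V] = 6·E[W] + (-2)·E[Z] = 6·23 + (-2)·(-10) = 158.
σ²_V = a²·σ²_W + b²·σ²_Z + 2ab·Cov[W, Z] with a = 6, b = -2.
= 6²·64.2 + (-2)²·87 + 2·6·(-2)·35
= 2311.2 + 348 + (-840) = 1819.2.

E[V] = 158, σ²_V = 1819.2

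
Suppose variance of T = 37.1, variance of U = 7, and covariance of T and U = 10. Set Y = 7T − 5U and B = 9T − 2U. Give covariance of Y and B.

By bilinearity, covariance of Y and B = ac·variance of T + bd·variance of U + (ad+bc)·covariance of T and U, with a=7, b=-5, c=9, d=-2.
ac·variance of T = 7·9·37.1 = 2337.3
bd·variance of U = (-5)·(-2)·7 = 70
(ad+bc)·covariance of T and U = (-59)·10 = -590
covariance of Y and B = 2337.3 + 70 + (-590) = 1817.3.

covariance of Y and B = 1817.3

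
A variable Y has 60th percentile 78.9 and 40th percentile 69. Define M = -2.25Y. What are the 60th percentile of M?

60th percentile of M = -155.25

Since a = -2.25 < 0 the transformation is decreasing, reversing order: the 60th percentile of M corresponds to the 40th percentile of Y.
So P_{60}(M) = a·P_{40}(Y) + b = (-2.25)·69 = -155.25.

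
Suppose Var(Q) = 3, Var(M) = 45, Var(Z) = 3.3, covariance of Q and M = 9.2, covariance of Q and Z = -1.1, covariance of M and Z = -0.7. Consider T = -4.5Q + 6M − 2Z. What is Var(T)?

Var(T) = 1194.15

Var(T) = a²·Var(Q) + b²·Var(M) + c²·Var(Z) + 2ab·covariance of Q and M + 2ac·covariance of Q and Z + 2bc·covariance of M and Z, with a = -4.5, b = 6, c = -2.
= 60.75 + 1620 + 13.2 + (-496.8) + (-19.8) + 16.8
= 1194.15.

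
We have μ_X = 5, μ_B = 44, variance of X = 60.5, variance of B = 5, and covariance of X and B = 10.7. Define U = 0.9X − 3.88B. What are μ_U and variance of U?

μ_U = -166.22, variance of U = 49.5482

μ_U = 0.9·μ_X + (-3.88)·μ_B = 0.9·5 + (-3.88)·44 = -166.22.
variance of U = a²·variance of X + b²·variance of B + 2ab·covariance of X and B with a = 0.9, b = -3.88.
= 0.9²·60.5 + (-3.88)²·5 + 2·0.9·(-3.88)·10.7
= 49.005 + 75.272 + (-74.7288) = 49.5482.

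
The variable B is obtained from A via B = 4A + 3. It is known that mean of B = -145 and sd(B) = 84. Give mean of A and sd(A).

From B = 4A + 3: mean of B = a·mean of A + b, so mean of A = (mean of B − b)/a = (-145 − 3)/4 = -37.
sd(B) = |a|·sd(A), so sd(A) = 84/|4| = 21.

mean of A = -37, sd(A) = 21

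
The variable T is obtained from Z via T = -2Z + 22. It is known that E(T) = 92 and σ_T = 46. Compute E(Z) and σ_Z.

From T = -2Z + 22: E(T) = a·E(Z) + b, so E(Z) = (E(T) − b)/a = (92 − 22)/(-2) = -35.
σ_T = |a|·σ_Z, so σ_Z = 46/|-2| = 23.

E(Z) = -35, σ_Z = 23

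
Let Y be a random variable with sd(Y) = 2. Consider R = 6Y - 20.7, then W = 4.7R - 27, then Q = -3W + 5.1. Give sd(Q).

sd(R) = |6|·2 = 12.
sd(W) = |4.7|·12 = 56.4.
sd(Q) = |-3|·56.4 = 169.2.

sd(Q) = 169.2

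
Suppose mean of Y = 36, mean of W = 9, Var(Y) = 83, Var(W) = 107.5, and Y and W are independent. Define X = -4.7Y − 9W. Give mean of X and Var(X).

mean of X = -250.2, Var(X) = 10540.97

mean of X = (-4.7)·mean of Y + (-9)·mean of W = (-4.7)·36 + (-9)·9 = -250.2.
Var(X) = a²·Var(Y) + b²·Var(W) + 2ab·Cov(Y, W) with a = -4.7, b = -9.
Independence gives Cov(Y, W) = 0.
= (-4.7)²·83 + (-9)²·107.5 + 2·(-4.7)·(-9)·0
= 1833.47 + 8707.5 + 0 = 10540.97.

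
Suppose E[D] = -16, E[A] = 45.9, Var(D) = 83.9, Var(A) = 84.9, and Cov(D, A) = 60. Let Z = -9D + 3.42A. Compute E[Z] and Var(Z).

E[Z] = 300.978, Var(Z) = 4095.32436

E[Z] = (-9)·E[D] + 3.42·E[A] = (-9)·(-16) + 3.42·45.9 = 300.978.
Var(Z) = a²·Var(D) + b²·Var(A) + 2ab·Cov(D, A) with a = -9, b = 3.42.
= (-9)²·83.9 + 3.42²·84.9 + 2·(-9)·3.42·60
= 6795.9 + 993.02436 + (-3693.6) = 4095.32436.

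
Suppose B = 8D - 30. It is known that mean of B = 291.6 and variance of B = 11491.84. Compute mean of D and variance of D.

From B = 8D - 30: mean of B = a·mean of D + b, so mean of D = (mean of B − b)/a = (291.6 − (-30))/8 = 40.2.
variance of B = a²·variance of D, so variance of D = 11491.84/8² = 179.56.

mean of D = 40.2, variance of D = 179.56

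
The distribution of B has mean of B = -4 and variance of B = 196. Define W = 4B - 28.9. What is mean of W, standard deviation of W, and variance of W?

mean of W = -44.9, standard deviation of W = 56, variance of W = 3136

W = 4B - 28.9 is linear with a = 4, b = -28.9.
mean of W = a·mean of B + b = 4·(-4) + (-28.9) = -44.9.
standard deviation of B = √196 = 14.
standard deviation of W = |a|·standard deviation of B = |4|·14 = 56.
variance of W = a²·variance of B = 4²·196 = 3136 (the additive constant -28.9 does not affect variance).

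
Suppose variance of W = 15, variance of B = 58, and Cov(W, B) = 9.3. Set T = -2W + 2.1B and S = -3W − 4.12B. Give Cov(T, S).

By bilinearity, Cov(T, S) = ac·variance of W + bd·variance of B + (ad+bc)·Cov(W, B), with a=-2, b=2.1, c=-3, d=-4.12.
ac·variance of W = (-2)·(-3)·15 = 90
bd·variance of B = 2.1·(-4.12)·58 = -501.816
(ad+bc)·Cov(W, B) = (1.94)·9.3 = 18.042
Cov(T, S) = 90 + (-501.816) + 18.042 = -393.774.

Cov(T, S) = -393.774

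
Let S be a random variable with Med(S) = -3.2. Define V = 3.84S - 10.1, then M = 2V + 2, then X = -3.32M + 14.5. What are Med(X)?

Med(V) = 3.84·(-3.2) + (-10.1) = -22.388.
Med(M) = 2·(-22.388) + 2 = -42.776.
Med(X) = (-3.32)·(-42.776) + 14.5 = 156.51632.

Med(X) = 156.51632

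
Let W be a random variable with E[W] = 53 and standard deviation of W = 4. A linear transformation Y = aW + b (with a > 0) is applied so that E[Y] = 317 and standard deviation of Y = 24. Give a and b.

a = 6, b = -1

standard deviation of Y = a·standard deviation of W (a > 0), so a = 24/4 = 6.
E[Y] = a·E[W] + b, so b = 317 − 6·53 = -1.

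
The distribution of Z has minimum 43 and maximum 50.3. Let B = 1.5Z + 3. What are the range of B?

Range of Z = 50.3 − 43 = 7.3.
Range(B) = |a|·Range(Z) = |1.5|·7.3 = 10.95.

Range(B) = 10.95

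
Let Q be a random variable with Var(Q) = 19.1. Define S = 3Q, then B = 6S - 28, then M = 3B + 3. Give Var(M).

Var(M) = 55695.6

Var(S) = 3²·19.1 = 171.9.
Var(B) = 6²·171.9 = 6188.4.
Var(M) = 3²·6188.4 = 55695.6.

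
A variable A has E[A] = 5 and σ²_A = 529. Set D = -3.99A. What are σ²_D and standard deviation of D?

σ²_D = 8421.7329, standard deviation of D = 91.77

D = -3.99A is linear with a = -3.99, b = 0.
σ²_D = a²·σ²_A = (-3.99)²·529 = 8421.7329.
standard deviation of A = √529 = 23.
standard deviation of D = |a|·standard deviation of A = |-3.99|·23 = 91.77.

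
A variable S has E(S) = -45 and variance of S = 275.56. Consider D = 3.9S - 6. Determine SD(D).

D = 3.9S - 6 is linear with a = 3.9, b = -6.
SD(S) = √275.56 = 16.6.
SD(D) = |a|·SD(S) = |3.9|·16.6 = 64.74.

SD(D) = 64.74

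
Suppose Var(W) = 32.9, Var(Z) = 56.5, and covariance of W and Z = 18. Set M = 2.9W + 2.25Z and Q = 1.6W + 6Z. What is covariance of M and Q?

covariance of M and Q = 1293.406

By bilinearity, covariance of M and Q = ac·Var(W) + bd·Var(Z) + (ad+bc)·covariance of W and Z, with a=2.9, b=2.25, c=1.6, d=6.
ac·Var(W) = 2.9·1.6·32.9 = 152.656
bd·Var(Z) = 2.25·6·56.5 = 762.75
(ad+bc)·covariance of W and Z = (21)·18 = 378
covariance of M and Q = 152.656 + 762.75 + 378 = 1293.406.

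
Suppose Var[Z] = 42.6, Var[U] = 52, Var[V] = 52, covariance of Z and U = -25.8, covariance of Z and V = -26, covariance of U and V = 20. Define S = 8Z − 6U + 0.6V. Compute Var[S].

Var[S] = 6700.32

Var[S] = a²·Var[Z] + b²·Var[U] + c²·Var[V] + 2ab·covariance of Z and U + 2ac·covariance of Z and V + 2bc·covariance of U and V, with a = 8, b = -6, c = 0.6.
= 2726.4 + 1872 + 18.72 + 2476.8 + (-249.6) + (-144)
= 6700.32.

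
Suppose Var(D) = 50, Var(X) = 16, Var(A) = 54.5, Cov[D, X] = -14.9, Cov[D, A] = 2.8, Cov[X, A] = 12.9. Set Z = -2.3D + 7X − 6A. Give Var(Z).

Var(Z) = a²·Var(D) + b²·Var(X) + c²·Var(A) + 2ab·Cov[D, X] + 2ac·Cov[D, A] + 2bc·Cov[X, A], with a = -2.3, b = 7, c = -6.
= 264.5 + 784 + 1962 + 479.78 + 77.28 + (-1083.6)
= 2483.96.

Var(Z) = 2483.96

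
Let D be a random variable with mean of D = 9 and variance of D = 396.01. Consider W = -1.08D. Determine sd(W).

sd(W) = 21.492

W = -1.08D is linear with a = -1.08, b = 0.
sd(D) = √396.01 = 19.9.
sd(W) = |a|·sd(D) = |-1.08|·19.9 = 21.492.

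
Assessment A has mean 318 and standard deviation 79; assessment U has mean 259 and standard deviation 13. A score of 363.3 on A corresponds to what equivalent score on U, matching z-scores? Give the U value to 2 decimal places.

z = (363.3 − 318)/79 ≈ 0.5734.
U = 259 + z·13 = 259 + (363.3 − 318)·13/79 ≈ 266.45.

U = 266.45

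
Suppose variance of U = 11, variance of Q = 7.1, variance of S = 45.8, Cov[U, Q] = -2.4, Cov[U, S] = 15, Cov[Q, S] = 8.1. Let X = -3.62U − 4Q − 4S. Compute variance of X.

variance of X = 1614.6444

variance of X = a²·variance of U + b²·variance of Q + c²·variance of S + 2ab·Cov[U, Q] + 2ac·Cov[U, S] + 2bc·Cov[Q, S], with a = -3.62, b = -4, c = -4.
= 144.1484 + 113.6 + 732.8 + (-69.504) + 434.4 + 259.2
= 1614.6444.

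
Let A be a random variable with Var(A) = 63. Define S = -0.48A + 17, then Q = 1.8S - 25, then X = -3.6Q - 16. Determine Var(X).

Var(X) = 609.49905408

Var(S) = (-0.48)²·63 = 14.5152.
Var(Q) = 1.8²·14.5152 = 47.029248.
Var(X) = (-3.6)²·47.029248 = 609.49905408.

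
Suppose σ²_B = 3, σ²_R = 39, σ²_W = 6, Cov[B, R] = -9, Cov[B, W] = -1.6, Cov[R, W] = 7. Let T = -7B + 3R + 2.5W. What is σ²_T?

σ²_T = 1074.5

σ²_T = a²·σ²_B + b²·σ²_R + c²·σ²_W + 2ab·Cov[B, R] + 2ac·Cov[B, W] + 2bc·Cov[R, W], with a = -7, b = 3, c = 2.5.
= 147 + 351 + 37.5 + 378 + 56 + 105
= 1074.5.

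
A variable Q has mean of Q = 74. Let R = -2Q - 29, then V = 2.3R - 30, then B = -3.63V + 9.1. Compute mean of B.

mean of R = (-2)·74 + (-29) = -177.
mean of V = 2.3·(-177) + (-30) = -437.1.
mean of B = (-3.63)·(-437.1) + 9.1 = 1595.773.

mean of B = 1595.773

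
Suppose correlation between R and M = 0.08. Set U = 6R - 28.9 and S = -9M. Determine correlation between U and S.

Linear rescalings preserve |correlation|; the slopes 6 and -9 have opposite signs, so the correlation flips sign: correlation between U and S = −correlation between R and M = -0.08.

correlation between U and S = -0.08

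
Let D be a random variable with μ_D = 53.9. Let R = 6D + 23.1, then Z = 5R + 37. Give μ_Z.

μ_R = 6·53.9 + 23.1 = 346.5.
μ_Z = 5·346.5 + 37 = 1769.5.

μ_Z = 1769.5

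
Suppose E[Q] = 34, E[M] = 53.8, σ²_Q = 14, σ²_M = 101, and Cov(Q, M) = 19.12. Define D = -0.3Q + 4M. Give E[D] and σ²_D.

E[D] = 205, σ²_D = 1571.372

E[D] = (-0.3)·E[Q] + 4·E[M] = (-0.3)·34 + 4·53.8 = 205.
σ²_D = a²·σ²_Q + b²·σ²_M + 2ab·Cov(Q, M) with a = -0.3, b = 4.
= (-0.3)²·14 + 4²·101 + 2·(-0.3)·4·19.12
= 1.26 + 1616 + (-45.888) = 1571.372.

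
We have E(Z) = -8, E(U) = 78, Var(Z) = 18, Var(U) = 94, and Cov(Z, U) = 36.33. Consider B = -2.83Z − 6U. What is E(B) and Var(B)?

E(B) = -445.36, Var(B) = 4761.927

E(B) = (-2.83)·E(Z) + (-6)·E(U) = (-2.83)·(-8) + (-6)·78 = -445.36.
Var(B) = a²·Var(Z) + b²·Var(U) + 2ab·Cov(Z, U) with a = -2.83, b = -6.
= (-2.83)²·18 + (-6)²·94 + 2·(-2.83)·(-6)·36.33
= 144.1602 + 3384 + 1233.7668 = 4761.927.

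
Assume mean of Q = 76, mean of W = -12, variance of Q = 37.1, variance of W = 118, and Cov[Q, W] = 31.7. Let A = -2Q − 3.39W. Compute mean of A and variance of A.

mean of A = -111.32, variance of A = 1934.3198

mean of A = (-2)·mean of Q + (-3.39)·mean of W = (-2)·76 + (-3.39)·(-12) = -111.32.
variance of A = a²·variance of Q + b²·variance of W + 2ab·Cov[Q, W] with a = -2, b = -3.39.
= (-2)²·37.1 + (-3.39)²·118 + 2·(-2)·(-3.39)·31.7
= 148.4 + 1356.0678 + 429.852 = 1934.3198.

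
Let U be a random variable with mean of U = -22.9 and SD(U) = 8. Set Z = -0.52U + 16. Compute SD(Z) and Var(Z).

SD(Z) = 4.16, Var(Z) = 17.3056

Z = -0.52U + 16 is linear with a = -0.52, b = 16.
SD(Z) = |a|·SD(U) = |-0.52|·8 = 4.16.
Var(U) = 8² = 64.
Var(Z) = a²·Var(U) = (-0.52)²·64 = 17.3056 (the additive constant 16 does not affect variance).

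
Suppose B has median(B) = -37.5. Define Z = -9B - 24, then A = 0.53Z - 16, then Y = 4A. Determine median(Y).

median(Z) = (-9)·(-37.5) + (-24) = 313.5.
median(A) = 0.53·313.5 + (-16) = 150.155.
median(Y) = 4·150.155 = 600.62.

median(Y) = 600.62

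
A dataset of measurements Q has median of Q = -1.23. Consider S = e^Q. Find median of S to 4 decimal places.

median of S = 0.2923

e^Q is monotone on this domain, so median of S = exp(-1.23) ≈ 0.2923.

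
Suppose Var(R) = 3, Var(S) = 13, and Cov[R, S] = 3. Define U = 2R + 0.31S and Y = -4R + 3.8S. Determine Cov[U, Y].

By bilinearity, Cov[U, Y] = ac·Var(R) + bd·Var(S) + (ad+bc)·Cov[R, S], with a=2, b=0.31, c=-4, d=3.8.
ac·Var(R) = 2·(-4)·3 = -24
bd·Var(S) = 0.31·3.8·13 = 15.314
(ad+bc)·Cov[R, S] = (6.36)·3 = 19.08
Cov[U, Y] = -24 + 15.314 + 19.08 = 10.394.

Cov[U, Y] = 10.394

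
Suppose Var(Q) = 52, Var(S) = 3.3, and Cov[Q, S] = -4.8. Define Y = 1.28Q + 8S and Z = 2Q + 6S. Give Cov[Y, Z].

Cov[Y, Z] = 177.856

By bilinearity, Cov[Y, Z] = ac·Var(Q) + bd·Var(S) + (ad+bc)·Cov[Q, S], with a=1.28, b=8, c=2, d=6.
ac·Var(Q) = 1.28·2·52 = 133.12
bd·Var(S) = 8·6·3.3 = 158.4
(ad+bc)·Cov[Q, S] = (23.68)·(-4.8) = -113.664
Cov[Y, Z] = 133.12 + 158.4 + (-113.664) = 177.856.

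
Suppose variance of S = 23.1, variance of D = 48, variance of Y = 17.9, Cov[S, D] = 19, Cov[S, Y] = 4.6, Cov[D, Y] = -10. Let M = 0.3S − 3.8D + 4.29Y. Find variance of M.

variance of M = 1319.19279

variance of M = a²·variance of S + b²·variance of D + c²·variance of Y + 2ab·Cov[S, D] + 2ac·Cov[S, Y] + 2bc·Cov[D, Y], with a = 0.3, b = -3.8, c = 4.29.
= 2.079 + 693.12 + 329.43339 + (-43.32) + 11.8404 + 326.04
= 1319.19279.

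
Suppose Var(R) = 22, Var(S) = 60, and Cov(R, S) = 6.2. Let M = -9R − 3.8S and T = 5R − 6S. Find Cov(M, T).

Cov(M, T) = 595

By bilinearity, Cov(M, T) = ac·Var(R) + bd·Var(S) + (ad+bc)·Cov(R, S), with a=-9, b=-3.8, c=5, d=-6.
ac·Var(R) = (-9)·5·22 = -990
bd·Var(S) = (-3.8)·(-6)·60 = 1368
(ad+bc)·Cov(R, S) = (35)·6.2 = 217
Cov(M, T) = -990 + 1368 + 217 = 595.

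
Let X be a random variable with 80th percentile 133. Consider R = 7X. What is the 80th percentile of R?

Since a = 7 > 0 the transformation is increasing, so the 80th percentile of R = a·(P_{80} of X) + b = 7·133 = 931.

80th percentile of R = 931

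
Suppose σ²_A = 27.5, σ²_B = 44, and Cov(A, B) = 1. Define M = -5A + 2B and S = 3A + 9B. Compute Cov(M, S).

By bilinearity, Cov(M, S) = ac·σ²_A + bd·σ²_B + (ad+bc)·Cov(A, B), with a=-5, b=2, c=3, d=9.
ac·σ²_A = (-5)·3·27.5 = -412.5
bd·σ²_B = 2·9·44 = 792
(ad+bc)·Cov(A, B) = (-39)·1 = -39
Cov(M, S) = -412.5 + 792 + (-39) = 340.5.

Cov(M, S) = 340.5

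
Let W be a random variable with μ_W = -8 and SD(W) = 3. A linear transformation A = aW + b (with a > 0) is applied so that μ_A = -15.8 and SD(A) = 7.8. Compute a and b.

SD(A) = a·SD(W) (a > 0), so a = 7.8/3 = 2.6.
μ_A = a·μ_W + b, so b = -15.8 − 2.6·(-8) = 5.

a = 2.6, b = 5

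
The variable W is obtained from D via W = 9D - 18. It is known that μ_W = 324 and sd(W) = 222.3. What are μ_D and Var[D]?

From W = 9D - 18: μ_W = a·μ_D + b, so μ_D = (μ_W − b)/a = (324 − (-18))/9 = 38.
Var[W] = 222.3² = 49417.29.
Var[W] = a²·Var[D], so Var[D] = 49417.29/9² = 610.09.

μ_D = 38, Var[D] = 610.09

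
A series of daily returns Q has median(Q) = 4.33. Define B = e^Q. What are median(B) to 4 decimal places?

median(B) = 75.9443

e^Q is monotone on this domain, so median(B) = exp(4.33) ≈ 75.9443.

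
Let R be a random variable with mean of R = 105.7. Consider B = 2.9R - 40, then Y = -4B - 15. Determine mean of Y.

mean of B = 2.9·105.7 + (-40) = 266.53.
mean of Y = (-4)·266.53 + (-15) = -1081.12.

mean of Y = -1081.12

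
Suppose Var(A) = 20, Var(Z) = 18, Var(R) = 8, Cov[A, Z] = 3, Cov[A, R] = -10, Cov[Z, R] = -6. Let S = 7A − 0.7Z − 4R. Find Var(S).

Var(S) = a²·Var(A) + b²·Var(Z) + c²·Var(R) + 2ab·Cov[A, Z] + 2ac·Cov[A, R] + 2bc·Cov[Z, R], with a = 7, b = -0.7, c = -4.
= 980 + 8.82 + 128 + (-29.4) + 560 + (-33.6)
= 1613.82.

Var(S) = 1613.82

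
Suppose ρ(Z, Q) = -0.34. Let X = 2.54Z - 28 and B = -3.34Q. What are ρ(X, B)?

Linear rescalings preserve |correlation|; the slopes 2.54 and -3.34 have opposite signs, so the correlation flips sign: ρ(X, B) = −ρ(Z, Q) = 0.34.

ρ(X, B) = 0.34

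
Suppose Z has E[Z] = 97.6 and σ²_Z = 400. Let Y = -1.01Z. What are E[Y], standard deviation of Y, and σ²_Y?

Y = -1.01Z is linear with a = -1.01, b = 0.
E[Y] = a·E[Z] + b = (-1.01)·97.6 = -98.576.
standard deviation of Z = √400 = 20.
standard deviation of Y = |a|·standard deviation of Z = |-1.01|·20 = 20.2.
σ²_Y = a²·σ²_Z = (-1.01)²·400 = 408.04.

E[Y] = -98.576, standard deviation of Y = 20.2, σ²_Y = 408.04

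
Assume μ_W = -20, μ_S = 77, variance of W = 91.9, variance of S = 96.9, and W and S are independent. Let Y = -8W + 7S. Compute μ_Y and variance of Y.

μ_Y = (-8)·μ_W + 7·μ_S = (-8)·(-20) + 7·77 = 699.
variance of Y = a²·variance of W + b²·variance of S + 2ab·covariance of W and S with a = -8, b = 7.
Independence gives covariance of W and S = 0.
= (-8)²·91.9 + 7²·96.9 + 2·(-8)·7·0
= 5881.6 + 4748.1 + 0 = 10629.7.

μ_Y = 699, variance of Y = 10629.7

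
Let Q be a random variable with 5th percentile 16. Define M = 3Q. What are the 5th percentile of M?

5th percentile of M = 48

Since a = 3 > 0 the transformation is increasing, so the 5th percentile of M = a·(P_{5} of Q) + b = 3·16 = 48.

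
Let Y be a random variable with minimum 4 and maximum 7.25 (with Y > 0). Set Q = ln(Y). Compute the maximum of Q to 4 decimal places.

ln(Y) is increasing on this domain, so max(Q) comes from max(Y) = 7.25: max(Q) = ln(7.25) ≈ 1.981.

max(Q) = 1.981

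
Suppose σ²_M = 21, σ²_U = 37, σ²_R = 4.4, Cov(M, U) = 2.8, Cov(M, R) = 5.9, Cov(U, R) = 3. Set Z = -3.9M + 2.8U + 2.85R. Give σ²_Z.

σ²_Z = 500.8

σ²_Z = a²·σ²_M + b²·σ²_U + c²·σ²_R + 2ab·Cov(M, U) + 2ac·Cov(M, R) + 2bc·Cov(U, R), with a = -3.9, b = 2.8, c = 2.85.
= 319.41 + 290.08 + 35.739 + (-61.152) + (-131.157) + 47.88
= 500.8.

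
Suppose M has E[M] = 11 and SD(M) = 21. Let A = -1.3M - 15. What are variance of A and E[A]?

A = -1.3M - 15 is linear with a = -1.3, b = -15.
variance of M = 21² = 441.
variance of A = a²·variance of M = (-1.3)²·441 = 745.29 (the additive constant -15 does not affect variance).
E[A] = a·E[M] + b = (-1.3)·11 + (-15) = -29.3.

variance of A = 745.29, E[A] = -29.3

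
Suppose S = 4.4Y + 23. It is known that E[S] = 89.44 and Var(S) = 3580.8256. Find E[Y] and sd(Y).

E[Y] = 15.1, sd(Y) = 13.6

From S = 4.4Y + 23: E[S] = a·E[Y] + b, so E[Y] = (E[S] − b)/a = (89.44 − 23)/4.4 = 15.1.
sd(S) = √3580.8256 = 59.84.
sd(S) = |a|·sd(Y), so sd(Y) = 59.84/|4.4| = 13.6.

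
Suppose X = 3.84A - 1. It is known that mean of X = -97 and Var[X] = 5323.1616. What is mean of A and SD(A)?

From X = 3.84A - 1: mean of X = a·mean of A + b, so mean of A = (mean of X − b)/a = (-97 − (-1))/3.84 = -25.
SD(X) = √5323.1616 = 72.96.
SD(X) = |a|·SD(A), so SD(A) = 72.96/|3.84| = 19.

mean of A = -25, SD(A) = 19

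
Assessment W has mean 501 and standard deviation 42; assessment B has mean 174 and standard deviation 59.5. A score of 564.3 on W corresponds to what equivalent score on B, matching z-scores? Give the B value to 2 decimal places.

B = 263.68

z = (564.3 − 501)/42 ≈ 1.5071.
B = 174 + z·59.5 = 174 + (564.3 − 501)·59.5/42 ≈ 263.68.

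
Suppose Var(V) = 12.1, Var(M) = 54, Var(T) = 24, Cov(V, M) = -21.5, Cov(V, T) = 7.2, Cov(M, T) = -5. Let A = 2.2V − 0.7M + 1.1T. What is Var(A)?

Var(A) = 222.832

Var(A) = a²·Var(V) + b²·Var(M) + c²·Var(T) + 2ab·Cov(V, M) + 2ac·Cov(V, T) + 2bc·Cov(M, T), with a = 2.2, b = -0.7, c = 1.1.
= 58.564 + 26.46 + 29.04 + 66.22 + 34.848 + 7.7
= 222.832.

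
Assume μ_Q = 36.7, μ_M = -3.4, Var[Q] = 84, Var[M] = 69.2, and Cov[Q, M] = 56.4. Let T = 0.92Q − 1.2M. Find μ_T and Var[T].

μ_T = 37.844, Var[T] = 46.2144

μ_T = 0.92·μ_Q + (-1.2)·μ_M = 0.92·36.7 + (-1.2)·(-3.4) = 37.844.
Var[T] = a²·Var[Q] + b²·Var[M] + 2ab·Cov[Q, M] with a = 0.92, b = -1.2.
= 0.92²·84 + (-1.2)²·69.2 + 2·0.92·(-1.2)·56.4
= 71.0976 + 99.648 + (-124.5312) = 46.2144.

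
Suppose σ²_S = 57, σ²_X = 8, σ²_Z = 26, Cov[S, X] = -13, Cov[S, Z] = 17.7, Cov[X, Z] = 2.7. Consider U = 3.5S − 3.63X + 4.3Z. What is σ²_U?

σ²_U = 2063.2166

σ²_U = a²·σ²_S + b²·σ²_X + c²·σ²_Z + 2ab·Cov[S, X] + 2ac·Cov[S, Z] + 2bc·Cov[X, Z], with a = 3.5, b = -3.63, c = 4.3.
= 698.25 + 105.4152 + 480.74 + 330.33 + 532.77 + (-84.2886)
= 2063.2166.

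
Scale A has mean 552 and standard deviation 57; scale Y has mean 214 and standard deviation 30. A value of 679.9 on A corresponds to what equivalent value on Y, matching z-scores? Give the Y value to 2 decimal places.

z = (679.9 − 552)/57 ≈ 2.2439.
Y = 214 + z·30 = 214 + (679.9 − 552)·30/57 ≈ 281.32.

Y = 281.32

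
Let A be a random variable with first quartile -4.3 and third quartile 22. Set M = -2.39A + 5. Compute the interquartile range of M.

IQR(M) = 62.857

IQR of A = Q3 − Q1 = 22 − (-4.3) = 26.3.
Under M = aA + b, IQR(M) = |a|·IQR(A) = |-2.39|·26.3 = 62.857 (shifts cancel; spread scales by |a|).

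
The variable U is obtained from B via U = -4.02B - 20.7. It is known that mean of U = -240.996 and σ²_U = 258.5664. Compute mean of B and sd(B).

mean of B = 54.8, sd(B) = 4

From U = -4.02B - 20.7: mean of U = a·mean of B + b, so mean of B = (mean of U − b)/a = (-240.996 − (-20.7))/(-4.02) = 54.8.
sd(U) = √258.5664 = 16.08.
sd(U) = |a|·sd(B), so sd(B) = 16.08/|-4.02| = 4.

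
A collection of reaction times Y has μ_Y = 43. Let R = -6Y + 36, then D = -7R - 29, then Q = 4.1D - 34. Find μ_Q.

μ_Q = 6218.5

μ_R = (-6)·43 + 36 = -222.
μ_D = (-7)·(-222) + (-29) = 1525.
μ_Q = 4.1·1525 + (-34) = 6218.5.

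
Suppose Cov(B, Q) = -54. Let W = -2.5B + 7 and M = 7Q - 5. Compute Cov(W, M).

Cov(W, M) = 945

Cov(W, M) = a·c·Cov(B, Q) = (-2.5)·7·(-54) = 945. Additive constants drop out.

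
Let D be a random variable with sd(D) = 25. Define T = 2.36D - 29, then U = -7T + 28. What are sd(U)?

sd(U) = 413

sd(T) = |2.36|·25 = 59.
sd(U) = |-7|·59 = 413.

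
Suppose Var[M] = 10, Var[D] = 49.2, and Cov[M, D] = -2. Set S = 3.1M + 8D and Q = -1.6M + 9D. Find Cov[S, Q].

By bilinearity, Cov[S, Q] = ac·Var[M] + bd·Var[D] + (ad+bc)·Cov[M, D], with a=3.1, b=8, c=-1.6, d=9.
ac·Var[M] = 3.1·(-1.6)·10 = -49.6
bd·Var[D] = 8·9·49.2 = 3542.4
(ad+bc)·Cov[M, D] = (15.1)·(-2) = -30.2
Cov[S, Q] = -49.6 + 3542.4 + (-30.2) = 3462.6.

Cov[S, Q] = 3462.6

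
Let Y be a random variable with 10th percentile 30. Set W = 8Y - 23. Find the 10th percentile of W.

10th percentile of W = 217

Since a = 8 > 0 the transformation is increasing, so the 10th percentile of W = a·(P_{10} of Y) + b = 8·30 + (-23) = 217.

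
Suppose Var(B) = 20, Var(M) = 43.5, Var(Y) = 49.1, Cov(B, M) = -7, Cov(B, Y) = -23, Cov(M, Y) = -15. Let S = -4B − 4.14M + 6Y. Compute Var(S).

Var(S) = 4450.5326

Var(S) = a²·Var(B) + b²·Var(M) + c²·Var(Y) + 2ab·Cov(B, M) + 2ac·Cov(B, Y) + 2bc·Cov(M, Y), with a = -4, b = -4.14, c = 6.
= 320 + 745.5726 + 1767.6 + (-231.84) + 1104 + 745.2
= 4450.5326.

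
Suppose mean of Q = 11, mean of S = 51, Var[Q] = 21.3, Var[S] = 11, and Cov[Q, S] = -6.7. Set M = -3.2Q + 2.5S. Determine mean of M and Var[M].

mean of M = (-3.2)·mean of Q + 2.5·mean of S = (-3.2)·11 + 2.5·51 = 92.3.
Var[M] = a²·Var[Q] + b²·Var[S] + 2ab·Cov[Q, S] with a = -3.2, b = 2.5.
= (-3.2)²·21.3 + 2.5²·11 + 2·(-3.2)·2.5·(-6.7)
= 218.112 + 68.75 + 107.2 = 394.062.

mean of M = 92.3, Var[M] = 394.062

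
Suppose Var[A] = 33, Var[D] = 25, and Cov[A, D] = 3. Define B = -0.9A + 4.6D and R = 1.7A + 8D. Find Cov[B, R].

By bilinearity, Cov[B, R] = ac·Var[A] + bd·Var[D] + (ad+bc)·Cov[A, D], with a=-0.9, b=4.6, c=1.7, d=8.
ac·Var[A] = (-0.9)·1.7·33 = -50.49
bd·Var[D] = 4.6·8·25 = 920
(ad+bc)·Cov[A, D] = (0.62)·3 = 1.86
Cov[B, R] = -50.49 + 920 + 1.86 = 871.37.

Cov[B, R] = 871.37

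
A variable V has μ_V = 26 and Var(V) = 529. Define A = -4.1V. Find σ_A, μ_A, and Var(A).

σ_A = 94.3, μ_A = -106.6, Var(A) = 8892.49

A = -4.1V is linear with a = -4.1, b = 0.
σ_V = √529 = 23.
σ_A = |a|·σ_V = |-4.1|·23 = 94.3.
μ_A = a·μ_V + b = (-4.1)·26 = -106.6.
Var(A) = a²·Var(V) = (-4.1)²·529 = 8892.49.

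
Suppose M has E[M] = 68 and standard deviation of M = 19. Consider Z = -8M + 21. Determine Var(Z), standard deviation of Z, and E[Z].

Z = -8M + 21 is linear with a = -8, b = 21.
Var(M) = 19² = 361.
Var(Z) = a²·Var(M) = (-8)²·361 = 23104 (the additive constant 21 does not affect variance).
standard deviation of Z = |a|·standard deviation of M = |-8|·19 = 152.
E[Z] = a·E[M] + b = (-8)·68 + 21 = -523.

Var(Z) = 23104, standard deviation of Z = 152, E[Z] = -523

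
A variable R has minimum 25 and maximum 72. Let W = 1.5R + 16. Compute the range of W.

Range(W) = 70.5

Range of R = 72 − 25 = 47.
Range(W) = |a|·Range(R) = |1.5|·47 = 70.5.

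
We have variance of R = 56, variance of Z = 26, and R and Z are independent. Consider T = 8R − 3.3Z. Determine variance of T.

variance of T = a²·variance of R + b²·variance of Z + 2ab·Cov[R, Z] with a = 8, b = -3.3.
Independence gives Cov[R, Z] = 0.
= 8²·56 + (-3.3)²·26 + 2·8·(-3.3)·0
= 3584 + 283.14 + 0 = 3867.14.

variance of T = 3867.14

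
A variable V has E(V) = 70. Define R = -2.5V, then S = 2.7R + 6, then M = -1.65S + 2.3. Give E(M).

E(R) = (-2.5)·70 = -175.
E(S) = 2.7·(-175) + 6 = -466.5.
E(M) = (-1.65)·(-466.5) + 2.3 = 772.025.

E(M) = 772.025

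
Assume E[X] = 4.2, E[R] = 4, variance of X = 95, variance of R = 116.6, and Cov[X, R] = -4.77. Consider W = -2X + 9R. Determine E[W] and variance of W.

E[W] = 27.6, variance of W = 9996.32

E[W] = (-2)·E[X] + 9·E[R] = (-2)·4.2 + 9·4 = 27.6.
variance of W = a²·variance of X + b²·variance of R + 2ab·Cov[X, R] with a = -2, b = 9.
= (-2)²·95 + 9²·116.6 + 2·(-2)·9·(-4.77)
= 380 + 9444.6 + 171.72 = 9996.32.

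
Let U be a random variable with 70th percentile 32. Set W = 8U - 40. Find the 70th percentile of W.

70th percentile of W = 216

Since a = 8 > 0 the transformation is increasing, so the 70th percentile of W = a·(P_{70} of U) + b = 8·32 + (-40) = 216.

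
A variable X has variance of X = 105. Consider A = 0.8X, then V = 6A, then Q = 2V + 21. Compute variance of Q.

variance of A = 0.8²·105 = 67.2.
variance of V = 6²·67.2 = 2419.2.
variance of Q = 2²·2419.2 = 9676.8.

variance of Q = 9676.8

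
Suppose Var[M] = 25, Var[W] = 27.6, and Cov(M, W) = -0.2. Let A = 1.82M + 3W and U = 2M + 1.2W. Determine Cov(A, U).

Cov(A, U) = 188.7232

By bilinearity, Cov(A, U) = ac·Var[M] + bd·Var[W] + (ad+bc)·Cov(M, W), with a=1.82, b=3, c=2, d=1.2.
ac·Var[M] = 1.82·2·25 = 91
bd·Var[W] = 3·1.2·27.6 = 99.36
(ad+bc)·Cov(M, W) = (8.184)·(-0.2) = -1.6368
Cov(A, U) = 91 + 99.36 + (-1.6368) = 188.7232.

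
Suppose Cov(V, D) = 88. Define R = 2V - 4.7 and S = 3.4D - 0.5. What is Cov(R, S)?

Cov(R, S) = 598.4

Cov(R, S) = a·c·Cov(V, D) = 2·3.4·88 = 598.4. Additive constants drop out.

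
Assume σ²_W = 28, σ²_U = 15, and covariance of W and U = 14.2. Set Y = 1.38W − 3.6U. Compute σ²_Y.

σ²_Y = a²·σ²_W + b²·σ²_U + 2ab·covariance of W and U with a = 1.38, b = -3.6.
= 1.38²·28 + (-3.6)²·15 + 2·1.38·(-3.6)·14.2
= 53.3232 + 194.4 + (-141.0912) = 106.632.

σ²_Y = 106.632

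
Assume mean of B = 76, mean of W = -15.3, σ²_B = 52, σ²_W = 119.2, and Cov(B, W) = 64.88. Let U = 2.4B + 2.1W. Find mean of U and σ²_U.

mean of U = 2.4·mean of B + 2.1·mean of W = 2.4·76 + 2.1·(-15.3) = 150.27.
σ²_U = a²·σ²_B + b²·σ²_W + 2ab·Cov(B, W) with a = 2.4, b = 2.1.
= 2.4²·52 + 2.1²·119.2 + 2·2.4·2.1·64.88
= 299.52 + 525.672 + 653.9904 = 1479.1824.

mean of U = 150.27, σ²_U = 1479.1824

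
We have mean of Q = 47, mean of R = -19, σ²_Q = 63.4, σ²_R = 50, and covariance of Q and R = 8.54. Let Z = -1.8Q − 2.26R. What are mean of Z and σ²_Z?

mean of Z = -41.66, σ²_Z = 530.27744

mean of Z = (-1.8)·mean of Q + (-2.26)·mean of R = (-1.8)·47 + (-2.26)·(-19) = -41.66.
σ²_Z = a²·σ²_Q + b²·σ²_R + 2ab·covariance of Q and R with a = -1.8, b = -2.26.
= (-1.8)²·63.4 + (-2.26)²·50 + 2·(-1.8)·(-2.26)·8.54
= 205.416 + 255.38 + 69.48144 = 530.27744.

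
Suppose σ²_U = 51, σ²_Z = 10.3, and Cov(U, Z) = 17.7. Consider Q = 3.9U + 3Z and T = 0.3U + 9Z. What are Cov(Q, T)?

Cov(Q, T) = 974.97

By bilinearity, Cov(Q, T) = ac·σ²_U + bd·σ²_Z + (ad+bc)·Cov(U, Z), with a=3.9, b=3, c=0.3, d=9.
ac·σ²_U = 3.9·0.3·51 = 59.67
bd·σ²_Z = 3·9·10.3 = 278.1
(ad+bc)·Cov(U, Z) = (36)·17.7 = 637.2
Cov(Q, T) = 59.67 + 278.1 + 637.2 = 974.97.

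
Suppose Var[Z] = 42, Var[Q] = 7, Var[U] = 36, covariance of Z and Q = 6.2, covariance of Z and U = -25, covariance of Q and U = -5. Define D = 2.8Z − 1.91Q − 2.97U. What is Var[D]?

Var[D] = a²·Var[Z] + b²·Var[Q] + c²·Var[U] + 2ab·covariance of Z and Q + 2ac·covariance of Z and U + 2bc·covariance of Q and U, with a = 2.8, b = -1.91, c = -2.97.
= 329.28 + 25.5367 + 317.5524 + (-66.3152) + 415.8 + (-56.727)
= 965.1269.

Var[D] = 965.1269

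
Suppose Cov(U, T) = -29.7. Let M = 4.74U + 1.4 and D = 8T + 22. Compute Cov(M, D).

Cov(M, D) = a·c·Cov(U, T) = 4.74·8·(-29.7) = -1126.224. Additive constants drop out.

Cov(M, D) = -1126.224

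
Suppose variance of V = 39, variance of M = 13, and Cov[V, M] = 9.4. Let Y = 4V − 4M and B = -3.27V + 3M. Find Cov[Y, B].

By bilinearity, Cov[Y, B] = ac·variance of V + bd·variance of M + (ad+bc)·Cov[V, M], with a=4, b=-4, c=-3.27, d=3.
ac·variance of V = 4·(-3.27)·39 = -510.12
bd·variance of M = (-4)·3·13 = -156
(ad+bc)·Cov[V, M] = (25.08)·9.4 = 235.752
Cov[Y, B] = -510.12 + (-156) + 235.752 = -430.368.

Cov[Y, B] = -430.368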